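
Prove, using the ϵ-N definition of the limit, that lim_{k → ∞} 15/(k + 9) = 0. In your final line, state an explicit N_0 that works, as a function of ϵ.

Let ϵ > 0 be given. For k ≥ 1, |15/(k + 9) − 0| = 15/(k + 9) ≤ 15/k.
We need 15/k < ϵ, i.e. k > 15/ϵ.
Take N_0 = 15/ϵ. If k > N_0 then |15/(k + 9)| ≤ 15/k < ϵ.

N_0 = 15/ϵ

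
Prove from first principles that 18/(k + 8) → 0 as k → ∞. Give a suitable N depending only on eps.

Let eps > 0 be given. For k ≥ 1, |18/(k + 8) − 0| = 18/(k + 8) ≤ 18/k.
We need 18/k < eps, i.e. k > 18/eps.
Take N = 18/eps. If k > N then |18/(k + 8)| ≤ 18/k < eps.

N = 18/eps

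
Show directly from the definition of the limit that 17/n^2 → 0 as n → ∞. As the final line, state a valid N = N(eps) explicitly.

Let eps > 0 be given. For n ≥ 1, |17/n^2 − 0| = 17/n^2.
17/n^2 < eps ⇔ n^2 > 17/eps ⇔ n > (17/eps)^{1/2}.
Take N = (17/eps)^{1/2}. Then n > N implies 17/n^2 < eps.

N = (17/eps)^{1/2}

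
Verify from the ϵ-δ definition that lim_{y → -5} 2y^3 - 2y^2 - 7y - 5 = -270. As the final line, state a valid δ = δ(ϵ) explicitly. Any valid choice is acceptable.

δ = min(1, ϵ/197)

Suppose ϵ > 0. We want δ > 0 such that 0 < |y + 5| < δ implies |(2y^3 - 2y^2 - 7y - 5) + 270| < ϵ.
(2y^3 - 2y^2 - 7y - 5) + 270 = 2y^3 - 2y^2 - 7y + 265 = (y + 5)(2y^2 - 12y + 53).
So |(2y^3 - 2y^2 - 7y - 5) + 270| = |y + 5|·|2y^2 - 12y + 53|.
Assume first that |y + 5| < 1, so |y| < 6. Then |2y^2 - 12y + 53| ≤ 2·6^2 + 12·6 + 53 = 197.
Hence |(2y^3 - 2y^2 - 7y - 5) + 270| ≤ 197|y + 5| < ϵ provided |y + 5| < ϵ/197.
Choosing δ = min(1, ϵ/197) ensures both conditions, hence |(2y^3 - 2y^2 - 7y - 5) + 270| < ϵ.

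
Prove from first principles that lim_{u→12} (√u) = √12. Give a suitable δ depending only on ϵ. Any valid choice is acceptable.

δ = min(12, √12·ϵ)

Suppose ϵ > 0. We want δ > 0 such that 0 < |u − 12| < δ implies |√u − √12| < ϵ.
Rationalise: √u − √12 = (u − 12)/(√u + √12), so |√u − √12| = |u − 12|/(√u + √12).
Restrict δ ≤ 12 so that |u − 12| < 12 forces u > 0, and then √u + √12 > √12.
Hence |√u − √12| < |u − 12|/√12, which is < ϵ once |u − 12| < √12·ϵ.
Take δ = min(12, √12·ϵ). If 0 < |u − 12| < δ then u > 0 and |√u − √12| < |u − 12|/√12 < ϵ.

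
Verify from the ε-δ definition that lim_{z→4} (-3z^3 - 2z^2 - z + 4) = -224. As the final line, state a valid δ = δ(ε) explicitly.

δ = min(1, ε/202)

Let ε > 0 be given. We want δ > 0 such that 0 < |z − 4| < δ implies |(-3z^3 - 2z^2 - z + 4) + 224| < ε.
(-3z^3 - 2z^2 - z + 4) + 224 = -3z^3 - 2z^2 - z + 228 = (z − 4)(-3z^2 - 14z - 57).
So |(-3z^3 - 2z^2 - z + 4) + 224| = |z − 4|·|-3z^2 - 14z - 57|.
Require δ ≤ 1. Then |z − 4| < 1 gives |z| < 5, and by the triangle inequality |-3z^2 - 14z - 57| ≤ 3·5^2 + 14·5 + 57 = 202.
Hence |(-3z^3 - 2z^2 - z + 4) + 224| ≤ 202|z − 4| < ε provided |z − 4| < ε/202.
Take δ = min(1, ε/202). Then 0 < |z − 4| < δ gives both |z − 4| < 1 and |z − 4| < ε/202, so |(-3z^3 - 2z^2 - z + 4) + 224| < ε.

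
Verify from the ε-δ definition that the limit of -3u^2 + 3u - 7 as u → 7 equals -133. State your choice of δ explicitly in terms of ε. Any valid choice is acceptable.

Suppose ε > 0. We want δ > 0 such that 0 < |u − 7| < δ implies |(-3u^2 + 3u - 7) + 133| < ε.
(-3u^2 + 3u - 7) + 133 = -3u^2 + 3u + 126 = (u − 7)(-3u - 18).
So |(-3u^2 + 3u - 7) + 133| = |u − 7|·|-3u - 18|.
Assume first that |u − 7| < 1, so |u| < 8. Then |-3u - 18| ≤ 3·8 + 18 = 42.
Hence |(-3u^2 + 3u - 7) + 133| ≤ 42|u − 7| < ε provided |u − 7| < ε/42.
Take δ = min(1, ε/42). Then 0 < |u − 7| < δ gives both |u − 7| < 1 and |u − 7| < ε/42, so |(-3u^2 + 3u - 7) + 133| < ε.

δ = min(1, ε/42)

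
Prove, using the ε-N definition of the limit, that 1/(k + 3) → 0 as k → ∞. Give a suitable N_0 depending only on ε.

N_0 = 1/ε

Let ε > 0. For k ≥ 1, |1/(k + 3) − 0| = 1/(k + 3) ≤ 1/k.
We need 1/k < ε, i.e. k > 1/ε.
Take N_0 = 1/ε. If k > N_0 then |1/(k + 3)| ≤ 1/k < ε.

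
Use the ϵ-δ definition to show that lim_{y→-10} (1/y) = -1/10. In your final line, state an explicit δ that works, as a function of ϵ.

Let ϵ > 0 be given. We seek δ > 0 such that 0 < |y + 10| < δ implies |1/y + 1/10| < ϵ.
|1/y + 1/10| = |-10 − y|/(10·|y|) = |y + 10|/(10|y|).
Require δ ≤ 5 so that |y| > 10 − 5 = 5, hence 10|y| > 50.
Then |1/y + 1/10| < |y + 10|/50, which is < ϵ when |y + 10| < 50ϵ.
Take δ = min(5, 50ϵ). Then 0 < |y + 10| < δ gives both |y + 10| < 5 and |y + 10| < 50ϵ, so |1/y + 1/10| < ϵ.

δ = min(5, 50ϵ)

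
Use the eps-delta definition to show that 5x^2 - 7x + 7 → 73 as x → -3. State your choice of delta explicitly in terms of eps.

delta = min(2, eps/47)

Suppose eps > 0. We want delta > 0 such that 0 < |x + 3| < delta implies |(5x^2 - 7x + 7) − 73| < eps.
(5x^2 - 7x + 7) − 73 = 5x^2 - 7x - 66 = (x + 3)(5x - 22).
So |(5x^2 - 7x + 7) − 73| = |x + 3|·|5x - 22|.
Require delta ≤ 2. Then |x + 3| < 2 gives |x| < 5, and by the triangle inequality |5x - 22| ≤ 5·5 + 22 = 47.
Hence |(5x^2 - 7x + 7) − 73| ≤ 47|x + 3| < eps provided |x + 3| < eps/47.
Choosing delta = min(2, eps/47) ensures both conditions, hence |(5x^2 - 7x + 7) − 73| < eps.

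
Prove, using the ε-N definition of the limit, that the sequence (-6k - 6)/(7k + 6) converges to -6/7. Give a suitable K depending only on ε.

K = (6/49)/ε

Fix ε > 0. For k ≥ 1, |(-6k - 6)/(7k + 6) + 6/7| = |-6|/(7(7k + 6)) = 6/(7(7k + 6)).
Since 7k + 6 ≥ 7k for k ≥ 1, this is ≤ 6/(7·7k) = (6/49)/k.
So |(-6k - 6)/(7k + 6) + 6/7| < ε whenever k > (6/49)/ε.
Take K = (6/49)/ε. If k > K then |(-6k - 6)/(7k + 6) + 6/7| ≤ (6/49)/k < ε.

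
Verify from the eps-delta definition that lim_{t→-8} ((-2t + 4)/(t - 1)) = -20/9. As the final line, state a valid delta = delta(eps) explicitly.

delta = min(9/2, (81/4)eps)

Let eps > 0 be given. We want delta > 0 with 0 < |t + 8| < delta ⇒ |(-2t + 4)/(t - 1) + 20/9| < eps.
Combining over a common denominator, (-2t + 4)/(t - 1) + 20/9 = [(-2t + 4)·(-9) − 20·(t - 1)] / [(-9)·(t - 1)] = -2(t + 8) / ((-9)(t - 1)).
So |(-2t + 4)/(t - 1) + 20/9| = 2|t + 8| / (9·|t − 1|).
Restrict delta ≤ 9/2. Then |t + 8| < 9/2 gives |t − 1| = |(t + 8) + (-9)| ≥ 9 − 9/2 = 9/2.
Hence |(-2t + 4)/(t - 1) + 20/9| < 2|t + 8|/(9·(9/2)) = (4/81)|t + 8|, which is < eps once |t + 8| < (81/4)eps.
Take delta = min(9/2, (81/4)eps). Then 0 < |t + 8| < delta forces both bounds, so |(-2t + 4)/(t - 1) + 20/9| < eps.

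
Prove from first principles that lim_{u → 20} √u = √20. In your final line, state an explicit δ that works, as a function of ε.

δ = min(20, √20·ε)

Suppose ε > 0. We want δ > 0 such that 0 < |u − 20| < δ implies |√u − √20| < ε.
Multiplying by the conjugate, |√u − √20| = |u − 20|/(√u + √20).
Restrict δ ≤ 20 so that |u − 20| < 20 forces u > 0, and then √u + √20 > √20.
Hence |√u − √20| < |u − 20|/√20, which is < ε once |u − 20| < √20·ε.
Take δ = min(20, √20·ε). If 0 < |u − 20| < δ then u > 0 and |√u − √20| < |u − 20|/√20 < ε.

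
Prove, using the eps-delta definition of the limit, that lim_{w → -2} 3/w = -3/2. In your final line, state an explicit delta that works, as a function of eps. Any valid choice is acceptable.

Let eps > 0 be given. We seek delta > 0 such that 0 < |w + 2| < delta implies |3/w + 3/2| < eps.
|3/w + 3/2| = 3·|-2 − w|/(2·|w|) = 3|w + 2|/(2|w|).
Restrict delta ≤ 1. Then |w + 2| < 1 gives |w| > 1, so 2|w| > 2.
Then |3/w + 3/2| < 3|w + 2|/2, which is < eps when |w + 2| < (2/3)eps.
Take delta = min(1, (2/3)eps). Then 0 < |w + 2| < delta gives both |w + 2| < 1 and |w + 2| < (2/3)eps, so |3/w + 3/2| < eps.

delta = min(1, (2/3)eps)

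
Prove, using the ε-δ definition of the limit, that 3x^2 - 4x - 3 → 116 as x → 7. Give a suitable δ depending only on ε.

Let ε > 0 be given. We want δ > 0 such that 0 < |x − 7| < δ implies |(3x^2 - 4x - 3) − 116| < ε.
(3x^2 - 4x - 3) − 116 = 3x^2 - 4x - 119 = (x − 7)(3x + 17).
So |(3x^2 - 4x - 3) − 116| = |x − 7|·|3x + 17|.
Require δ ≤ 2. Then |x − 7| < 2 gives |x| < 9, and by the triangle inequality |3x + 17| ≤ 3·9 + 17 = 44.
Hence |(3x^2 - 4x - 3) − 116| ≤ 44|x − 7| < ε provided |x − 7| < ε/44.
Choosing δ = min(2, ε/44) ensures both conditions, hence |(3x^2 - 4x - 3) − 116| < ε.

δ = min(2, ε/44)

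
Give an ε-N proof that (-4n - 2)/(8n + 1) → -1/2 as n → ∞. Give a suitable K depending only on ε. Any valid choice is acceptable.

Fix ε > 0. For n ≥ 1, |(-4n - 2)/(8n + 1) + 1/2| = |-12|/(8(8n + 1)) = 12/(8(8n + 1)).
Since 8n + 1 ≥ 8n for n ≥ 1, this is ≤ 12/(8·8n) = (3/16)/n.
So |(-4n - 2)/(8n + 1) + 1/2| < ε whenever n > (3/16)/ε.
Take K = (3/16)/ε. If n > K then |(-4n - 2)/(8n + 1) + 1/2| ≤ (3/16)/n < ε.

K = (3/16)/ε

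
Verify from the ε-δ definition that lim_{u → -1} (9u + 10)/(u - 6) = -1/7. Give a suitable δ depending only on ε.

δ = min(7/2, (49/128)ε)

Fix ε > 0. We want δ > 0 with 0 < |u + 1| < δ ⇒ |(9u + 10)/(u - 6) + 1/7| < ε.
Combining over a common denominator, (9u + 10)/(u - 6) + 1/7 = [(9u + 10)·(-7) − 1·(u - 6)] / [(-7)·(u - 6)] = -64(u + 1) / ((-7)(u - 6)).
So |(9u + 10)/(u - 6) + 1/7| = 64|u + 1| / (7·|u − 6|).
Restrict δ ≤ 7/2. Then |u + 1| < 7/2 gives |u − 6| = |(u + 1) + (-7)| ≥ 7 − 7/2 = 7/2.
Hence |(9u + 10)/(u - 6) + 1/7| < 64|u + 1|/(7·(7/2)) = (128/49)|u + 1|, which is < ε once |u + 1| < (49/128)ε.
Take δ = min(7/2, (49/128)ε). Then 0 < |u + 1| < δ forces both bounds, so |(9u + 10)/(u - 6) + 1/7| < ε.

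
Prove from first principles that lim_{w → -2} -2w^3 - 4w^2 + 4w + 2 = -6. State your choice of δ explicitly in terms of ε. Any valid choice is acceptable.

Let ε > 0 be given. We want δ > 0 such that 0 < |w + 2| < δ implies |(-2w^3 - 4w^2 + 4w + 2) + 6| < ε.
(-2w^3 - 4w^2 + 4w + 2) + 6 = -2w^3 - 4w^2 + 4w + 8 = (w + 2)(-2w^2 + 4).
So |(-2w^3 - 4w^2 + 4w + 2) + 6| = |w + 2|·|-2w^2 + 4|.
Assume first that |w + 2| < 1, so |w| < 3. Then |-2w^2 + 4| ≤ 2·3^2 + 4 = 22.
Hence |(-2w^3 - 4w^2 + 4w + 2) + 6| ≤ 22|w + 2| < ε provided |w + 2| < ε/22.
Choosing δ = min(1, ε/22) ensures both conditions, hence |(-2w^3 - 4w^2 + 4w + 2) + 6| < ε.

δ = min(1, ε/22)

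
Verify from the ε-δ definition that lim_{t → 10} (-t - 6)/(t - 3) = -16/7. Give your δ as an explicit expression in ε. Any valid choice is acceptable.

δ = min(7/2, (49/18)ε)

Fix ε > 0. We want δ > 0 with 0 < |t − 10| < δ ⇒ |(-t - 6)/(t - 3) + 16/7| < ε.
Combining over a common denominator, (-t - 6)/(t - 3) + 16/7 = [(-t - 6)·7 − (-16)·(t - 3)] / [7·(t - 3)] = 9(t − 10) / (7(t - 3)).
So |(-t - 6)/(t - 3) + 16/7| = 9|t − 10| / (7·|t − 3|).
Restrict δ ≤ 7/2. Then |t − 10| < 7/2 gives |t − 3| = |(t − 10) + 7| ≥ 7 − 7/2 = 7/2.
Hence |(-t - 6)/(t - 3) + 16/7| < 9|t − 10|/(7·(7/2)) = (18/49)|t − 10|, which is < ε once |t − 10| < (49/18)ε.
Take δ = min(7/2, (49/18)ε). Then 0 < |t − 10| < δ forces both bounds, so |(-t - 6)/(t - 3) + 16/7| < ε.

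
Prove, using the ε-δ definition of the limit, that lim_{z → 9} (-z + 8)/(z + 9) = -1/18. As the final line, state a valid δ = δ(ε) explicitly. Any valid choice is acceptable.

Suppose ε > 0. We want δ > 0 with 0 < |z − 9| < δ ⇒ |(-z + 8)/(z + 9) + 1/18| < ε.
Combining over a common denominator, (-z + 8)/(z + 9) + 1/18 = [(-z + 8)·18 − (-1)·(z + 9)] / [18·(z + 9)] = -17(z − 9) / (18(z + 9)).
So |(-z + 8)/(z + 9) + 1/18| = 17|z − 9| / (18·|z + 9|).
Restrict δ ≤ 9. Then |z − 9| < 9 gives |z + 9| = |(z − 9) + 18| ≥ 18 − 9 = 9.
Hence |(-z + 8)/(z + 9) + 1/18| < 17|z − 9|/(18·9) = (17/162)|z − 9|, which is < ε once |z − 9| < (162/17)ε.
Take δ = min(9, (162/17)ε). Then 0 < |z − 9| < δ forces both bounds, so |(-z + 8)/(z + 9) + 1/18| < ε.

δ = min(9, (162/17)ε)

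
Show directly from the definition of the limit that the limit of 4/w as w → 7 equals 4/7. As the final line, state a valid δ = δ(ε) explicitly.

Fix ε > 0. We seek δ > 0 such that 0 < |w − 7| < δ implies |4/w − (4/7)| < ε.
|4/w − (4/7)| = 4·|7 − w|/(7·|w|) = 4|w − 7|/(7|w|).
Require δ ≤ 7/2 so that |w| > 7 − 7/2 = 7/2, hence 7|w| > 49/2.
Then |4/w − (4/7)| < 4|w − 7|/(49/2), which is < ε when |w − 7| < (49/8)ε.
Take δ = min(7/2, (49/8)ε). Then 0 < |w − 7| < δ gives both |w − 7| < 7/2 and |w − 7| < (49/8)ε, so |4/w − (4/7)| < ε.

δ = min(7/2, (49/8)ε)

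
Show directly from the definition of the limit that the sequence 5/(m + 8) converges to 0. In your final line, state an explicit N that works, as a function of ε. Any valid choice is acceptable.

Fix ε > 0. For m ≥ 1, |5/(m + 8) − 0| = 5/(m + 8) ≤ 5/m.
We need 5/m < ε, i.e. m > 5/ε.
Take N = 5/ε. If m > N then |5/(m + 8)| ≤ 5/m < ε.

N = 5/ε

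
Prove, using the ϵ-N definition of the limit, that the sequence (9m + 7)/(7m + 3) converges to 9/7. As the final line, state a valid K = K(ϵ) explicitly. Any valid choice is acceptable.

Let ϵ > 0 be given. For m ≥ 1, |(9m + 7)/(7m + 3) − (9/7)| = |22|/(7(7m + 3)) = 22/(7(7m + 3)).
Since 7m + 3 ≥ 7m for m ≥ 1, this is ≤ 22/(7·7m) = (22/49)/m.
So |(9m + 7)/(7m + 3) − (9/7)| < ϵ whenever m > (22/49)/ϵ.
Take K = (22/49)/ϵ. If m > K then |(9m + 7)/(7m + 3) − (9/7)| ≤ (22/49)/m < ϵ.

K = (22/49)/ϵ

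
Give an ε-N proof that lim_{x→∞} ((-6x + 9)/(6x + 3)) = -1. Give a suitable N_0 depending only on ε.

Suppose ε > 0. We seek N_0 > 0 such that x > N_0 implies |(-6x + 9)/(6x + 3) + 1| < ε.
(-6x + 9)/(6x + 3) + 1 = (6(-6x + 9) − (-6)(6x + 3)) / (6(6x + 3)) = 72/(6(6x + 3)).
For x > 0 we have 6x + 3 > 6x, so |(-6x + 9)/(6x + 3) + 1| = 72/(6(6x + 3)) < 72/(6·6x) = 2/x.
Thus |(-6x + 9)/(6x + 3) + 1| < ε whenever x > 2/ε.
Take N_0 = 2/ε. If x > N_0 then |(-6x + 9)/(6x + 3) + 1| < 2/x < ε.

N_0 = 2/ε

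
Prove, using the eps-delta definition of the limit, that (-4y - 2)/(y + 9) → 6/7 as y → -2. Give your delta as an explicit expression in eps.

Let eps > 0 be given. We want delta > 0 with 0 < |y + 2| < delta ⇒ |(-4y - 2)/(y + 9) − (6/7)| < eps.
Combining over a common denominator, (-4y - 2)/(y + 9) − (6/7) = [(-4y - 2)·7 − 6·(y + 9)] / [7·(y + 9)] = -34(y + 2) / (7(y + 9)).
So |(-4y - 2)/(y + 9) − (6/7)| = 34|y + 2| / (7·|y + 9|).
Require delta ≤ 7/2, so |y + 9| ≥ |7| − |y + 2| > 7 − 7/2 = 7/2.
Hence |(-4y - 2)/(y + 9) − (6/7)| < 34|y + 2|/(7·(7/2)) = (68/49)|y + 2|, which is < eps once |y + 2| < (49/68)eps.
Take delta = min(7/2, (49/68)eps). Then 0 < |y + 2| < delta forces both bounds, so |(-4y - 2)/(y + 9) − (6/7)| < eps.

delta = min(7/2, (49/68)eps)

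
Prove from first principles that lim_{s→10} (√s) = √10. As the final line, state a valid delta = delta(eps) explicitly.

delta = min(10, √10·eps)

Let eps > 0 be given. We want delta > 0 such that 0 < |s − 10| < delta implies |√s − √10| < eps.
Multiplying by the conjugate, |√s − √10| = |s − 10|/(√s + √10).
Restrict delta ≤ 10 so that |s − 10| < 10 forces s > 0, and then √s + √10 > √10.
Hence |√s − √10| < |s − 10|/√10, which is < eps once |s − 10| < √10·eps.
Take delta = min(10, √10·eps). If 0 < |s − 10| < delta then s > 0 and |√s − √10| < |s − 10|/√10 < eps.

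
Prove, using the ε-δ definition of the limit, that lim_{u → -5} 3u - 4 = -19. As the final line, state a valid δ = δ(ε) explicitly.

Let ε > 0 be given. We need δ > 0 so that 0 < |u + 5| < δ implies |(3u - 4) + 19| < ε.
|(3u - 4) + 19| = |3u + 15| = 3|u + 5|.
Thus it suffices that |u + 5| < ε/3.
Take δ = ε/3. If 0 < |u + 5| < δ then |(3u - 4) + 19| = 3|u + 5| < 3·(ε/3) = ε.

δ = ε/3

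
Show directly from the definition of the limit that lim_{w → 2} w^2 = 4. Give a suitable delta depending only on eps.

delta = min(1, eps/5)

Let eps > 0. We seek delta > 0 with 0 < |w − 2| < delta ⇒ |w^2 − 4| < eps.
Factor: w^2 − 4 = (w − 2)(w + 2), so |w^2 − 4| = |w − 2|·|w + 2|.
Restrict delta ≤ 1. Then |w − 2| < 1 gives |w| < 3, so by the triangle inequality |w + 2| ≤ 3 + 2 = 5.
Hence |w^2 − 4| ≤ 5|w − 2|, which is < eps once |w − 2| < eps/5.
Take delta = min(1, eps/5). If 0 < |w − 2| < delta then both bounds hold and |w^2 − 4| ≤ 5|w − 2| < 5·(eps/5) = eps.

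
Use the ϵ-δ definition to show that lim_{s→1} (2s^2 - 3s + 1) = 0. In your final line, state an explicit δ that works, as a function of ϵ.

δ = min(2, ϵ/7)

Let ϵ > 0. We want δ > 0 such that 0 < |s − 1| < δ implies |(2s^2 - 3s + 1)| < ϵ.
(2s^2 - 3s + 1) = 2s^2 - 3s + 1 = (s − 1)(2s - 1).
So |(2s^2 - 3s + 1)| = |s − 1|·|2s - 1|.
Require δ ≤ 2. Then |s − 1| < 2 gives |s| < 3, and by the triangle inequality |2s - 1| ≤ 2·3 + 1 = 7.
Hence |(2s^2 - 3s + 1)| ≤ 7|s − 1| < ϵ provided |s − 1| < ϵ/7.
Choosing δ = min(2, ϵ/7) ensures both conditions, hence |(2s^2 - 3s + 1)| < ϵ.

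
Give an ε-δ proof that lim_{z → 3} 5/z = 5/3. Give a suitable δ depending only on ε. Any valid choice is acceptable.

Fix ε > 0. We seek δ > 0 such that 0 < |z − 3| < δ implies |5/z − (5/3)| < ε.
|5/z − (5/3)| = 5·|3 − z|/(3·|z|) = 5|z − 3|/(3|z|).
Restrict δ ≤ 3/2. Then |z − 3| < 3/2 gives |z| > 3/2, so 3|z| > 9/2.
Then |5/z − (5/3)| < 5|z − 3|/(9/2), which is < ε when |z − 3| < (9/10)ε.
Take δ = min(3/2, (9/10)ε). Then 0 < |z − 3| < δ gives both |z − 3| < 3/2 and |z − 3| < (9/10)ε, so |5/z − (5/3)| < ε.

δ = min(3/2, (9/10)ε)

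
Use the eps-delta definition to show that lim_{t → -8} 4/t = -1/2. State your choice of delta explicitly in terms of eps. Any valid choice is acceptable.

delta = min(4, 8eps)

Fix eps > 0. We seek delta > 0 such that 0 < |t + 8| < delta implies |4/t + 1/2| < eps.
|4/t + 1/2| = 4·|-8 − t|/(8·|t|) = 4|t + 8|/(8|t|).
Require delta ≤ 4 so that |t| > 8 − 4 = 4, hence 8|t| > 32.
Then |4/t + 1/2| < 4|t + 8|/32, which is < eps when |t + 8| < 8eps.
Take delta = min(4, 8eps). Then 0 < |t + 8| < delta gives both |t + 8| < 4 and |t + 8| < 8eps, so |4/t + 1/2| < eps.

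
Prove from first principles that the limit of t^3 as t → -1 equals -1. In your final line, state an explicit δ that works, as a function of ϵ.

δ = min(1, ϵ/7)

Suppose ϵ > 0. We seek δ > 0 with 0 < |t + 1| < δ ⇒ |t^3 + 1| < ϵ.
Factor: t^3 + 1 = (t + 1)(t^2 - t + 1), so |t^3 + 1| = |t + 1|·|t^2 - t + 1|.
Restrict δ ≤ 1. Then |t + 1| < 1 gives |t| < 2, so by the triangle inequality |t^2 - t + 1| ≤ 2^2 + 2 + 1 = 7.
Hence |t^3 + 1| ≤ 7|t + 1|, which is < ϵ once |t + 1| < ϵ/7.
Take δ = min(1, ϵ/7). If 0 < |t + 1| < δ then both bounds hold and |t^3 + 1| ≤ 7|t + 1| < 7·(ϵ/7) = ϵ.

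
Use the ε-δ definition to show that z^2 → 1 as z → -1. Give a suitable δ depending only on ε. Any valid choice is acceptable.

δ = min(1, ε/3)

Let ε > 0 be given. We seek δ > 0 with 0 < |z + 1| < δ ⇒ |z^2 − 1| < ε.
Factor: z^2 − 1 = (z + 1)(z - 1), so |z^2 − 1| = |z + 1|·|z - 1|.
Impose δ ≤ 1 so that |z| < 2; then |z - 1| ≤ 3.
Hence |z^2 − 1| ≤ 3|z + 1|, which is < ε once |z + 1| < ε/3.
Take δ = min(1, ε/3). If 0 < |z + 1| < δ then both bounds hold and |z^2 − 1| ≤ 3|z + 1| < 3·(ε/3) = ε.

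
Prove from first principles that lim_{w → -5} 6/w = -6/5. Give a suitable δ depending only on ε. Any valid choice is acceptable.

δ = min(5/2, (25/12)ε)

Fix ε > 0. We seek δ > 0 such that 0 < |w + 5| < δ implies |6/w + 6/5| < ε.
|6/w + 6/5| = 6·|-5 − w|/(5·|w|) = 6|w + 5|/(5|w|).
Restrict δ ≤ 5/2. Then |w + 5| < 5/2 gives |w| > 5/2, so 5|w| > 25/2.
Then |6/w + 6/5| < 6|w + 5|/(25/2), which is < ε when |w + 5| < (25/12)ε.
Take δ = min(5/2, (25/12)ε). Then 0 < |w + 5| < δ gives both |w + 5| < 5/2 and |w + 5| < (25/12)ε, so |6/w + 6/5| < ε.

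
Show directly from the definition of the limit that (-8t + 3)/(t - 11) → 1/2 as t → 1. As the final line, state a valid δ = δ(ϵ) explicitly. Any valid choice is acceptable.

Let ϵ > 0 be given. We want δ > 0 with 0 < |t − 1| < δ ⇒ |(-8t + 3)/(t - 11) − (1/2)| < ϵ.
Combining over a common denominator, (-8t + 3)/(t - 11) − (1/2) = [(-8t + 3)·(-10) − (-5)·(t - 11)] / [(-10)·(t - 11)] = 85(t − 1) / ((-10)(t - 11)).
So |(-8t + 3)/(t - 11) − (1/2)| = 85|t − 1| / (10·|t − 11|).
Restrict δ ≤ 5. Then |t − 1| < 5 gives |t − 11| = |(t − 1) + (-10)| ≥ 10 − 5 = 5.
Hence |(-8t + 3)/(t - 11) − (1/2)| < 85|t − 1|/(10·5) = (17/10)|t − 1|, which is < ϵ once |t − 1| < (10/17)ϵ.
Take δ = min(5, (10/17)ϵ). Then 0 < |t − 1| < δ forces both bounds, so |(-8t + 3)/(t - 11) − (1/2)| < ϵ.

δ = min(5, (10/17)ϵ)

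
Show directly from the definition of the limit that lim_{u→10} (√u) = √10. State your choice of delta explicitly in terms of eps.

Let eps > 0. We want delta > 0 such that 0 < |u − 10| < delta implies |√u − √10| < eps.
Multiplying by the conjugate, |√u − √10| = |u − 10|/(√u + √10).
Restrict delta ≤ 10 so that |u − 10| < 10 forces u > 0, and then √u + √10 > √10.
Hence |√u − √10| < |u − 10|/√10, which is < eps once |u − 10| < √10·eps.
Take delta = min(10, √10·eps). If 0 < |u − 10| < delta then u > 0 and |√u − √10| < |u − 10|/√10 < eps.

delta = min(10, √10·eps)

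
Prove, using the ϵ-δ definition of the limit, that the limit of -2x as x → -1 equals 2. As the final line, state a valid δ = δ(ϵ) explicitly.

Suppose ϵ > 0. We need δ > 0 so that 0 < |x + 1| < δ implies |(-2x) − 2| < ϵ.
|(-2x) − 2| = |-2x - 2| = 2|x + 1|.
So 2|x + 1| < ϵ exactly when |x + 1| < ϵ/2.
Choosing δ = ϵ/2 gives |(-2x) − 2| = 2|x + 1| < ϵ whenever |x + 1| < δ.

δ = ϵ/2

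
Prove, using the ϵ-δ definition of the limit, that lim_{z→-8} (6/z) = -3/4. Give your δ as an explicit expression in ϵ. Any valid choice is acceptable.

Fix ϵ > 0. We seek δ > 0 such that 0 < |z + 8| < δ implies |6/z + 3/4| < ϵ.
|6/z + 3/4| = 6·|-8 − z|/(8·|z|) = 6|z + 8|/(8|z|).
Require δ ≤ 4 so that |z| > 8 − 4 = 4, hence 8|z| > 32.
Then |6/z + 3/4| < 6|z + 8|/32, which is < ϵ when |z + 8| < (16/3)ϵ.
Take δ = min(4, (16/3)ϵ). Then 0 < |z + 8| < δ gives both |z + 8| < 4 and |z + 8| < (16/3)ϵ, so |6/z + 3/4| < ϵ.

δ = min(4, (16/3)ϵ)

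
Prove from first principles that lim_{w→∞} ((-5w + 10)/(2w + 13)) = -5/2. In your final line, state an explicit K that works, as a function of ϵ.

K = (85/4)/ϵ

Fix ϵ > 0. We seek K > 0 such that w > K implies |(-5w + 10)/(2w + 13) + 5/2| < ϵ.
(-5w + 10)/(2w + 13) + 5/2 = (2(-5w + 10) − (-5)(2w + 13)) / (2(2w + 13)) = 85/(2(2w + 13)).
For w > 0 we have 2w + 13 > 2w, so |(-5w + 10)/(2w + 13) + 5/2| = 85/(2(2w + 13)) < 85/(2·2w) = (85/4)/w.
Thus |(-5w + 10)/(2w + 13) + 5/2| < ϵ whenever w > (85/4)/ϵ.
Take K = (85/4)/ϵ. If w > K then |(-5w + 10)/(2w + 13) + 5/2| < (85/4)/w < ϵ.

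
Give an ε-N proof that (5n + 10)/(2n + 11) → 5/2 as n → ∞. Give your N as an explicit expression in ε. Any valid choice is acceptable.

N = (35/4)/ε

Suppose ε > 0. For n ≥ 1, |(5n + 10)/(2n + 11) − (5/2)| = |-35|/(2(2n + 11)) = 35/(2(2n + 11)).
Since 2n + 11 ≥ 2n for n ≥ 1, this is ≤ 35/(2·2n) = (35/4)/n.
So |(5n + 10)/(2n + 11) − (5/2)| < ε whenever n > (35/4)/ε.
Take N = (35/4)/ε. If n > N then |(5n + 10)/(2n + 11) − (5/2)| ≤ (35/4)/n < ε.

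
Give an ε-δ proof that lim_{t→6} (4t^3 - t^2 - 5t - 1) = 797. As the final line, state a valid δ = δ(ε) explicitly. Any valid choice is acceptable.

Let ε > 0 be given. We want δ > 0 such that 0 < |t − 6| < δ implies |(4t^3 - t^2 - 5t - 1) − 797| < ε.
(4t^3 - t^2 - 5t - 1) − 797 = 4t^3 - t^2 - 5t - 798 = (t − 6)(4t^2 + 23t + 133).
So |(4t^3 - t^2 - 5t - 1) − 797| = |t − 6|·|4t^2 + 23t + 133|.
Assume first that |t − 6| < 2, so |t| < 8. Then |4t^2 + 23t + 133| ≤ 4·8^2 + 23·8 + 133 = 573.
Hence |(4t^3 - t^2 - 5t - 1) − 797| ≤ 573|t − 6| < ε provided |t − 6| < ε/573.
Choosing δ = min(2, ε/573) ensures both conditions, hence |(4t^3 - t^2 - 5t - 1) − 797| < ε.

δ = min(2, ε/573)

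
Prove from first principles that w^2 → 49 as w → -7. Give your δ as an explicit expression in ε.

δ = min(1, ε/15)

Let ε > 0. We seek δ > 0 with 0 < |w + 7| < δ ⇒ |w^2 − 49| < ε.
Factor: w^2 − 49 = (w + 7)(w - 7), so |w^2 − 49| = |w + 7|·|w - 7|.
Impose δ ≤ 1 so that |w| < 8; then |w - 7| ≤ 15.
Hence |w^2 − 49| ≤ 15|w + 7|, which is < ε once |w + 7| < ε/15.
Take δ = min(1, ε/15). If 0 < |w + 7| < δ then both bounds hold and |w^2 − 49| ≤ 15|w + 7| < 15·(ε/15) = ε.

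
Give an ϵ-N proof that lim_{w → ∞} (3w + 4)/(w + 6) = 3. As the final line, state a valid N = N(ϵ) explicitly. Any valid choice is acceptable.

N = 14/ϵ

Suppose ϵ > 0. We seek N > 0 such that w > N implies |(3w + 4)/(w + 6) − 3| < ϵ.
(3w + 4)/(w + 6) − 3 = ((3w + 4) − 3(w + 6)) / ((w + 6)) = -14/((w + 6)).
For w > 0 we have w + 6 > w, so |(3w + 4)/(w + 6) − 3| = 14/((w + 6)) < 14/(w) = 14/w.
Thus |(3w + 4)/(w + 6) − 3| < ϵ whenever w > 14/ϵ.
Take N = 14/ϵ. If w > N then |(3w + 4)/(w + 6) − 3| < 14/w < ϵ.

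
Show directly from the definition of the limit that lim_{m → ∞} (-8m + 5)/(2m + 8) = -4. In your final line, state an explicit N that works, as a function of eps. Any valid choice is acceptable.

N = (37/2)/eps

Fix eps > 0. For m ≥ 1, |(-8m + 5)/(2m + 8) + 4| = |74|/(2(2m + 8)) = 74/(2(2m + 8)).
Since 2m + 8 ≥ 2m for m ≥ 1, this is ≤ 74/(2·2m) = (37/2)/m.
So |(-8m + 5)/(2m + 8) + 4| < eps whenever m > (37/2)/eps.
Take N = (37/2)/eps. If m > N then |(-8m + 5)/(2m + 8) + 4| ≤ (37/2)/m < eps.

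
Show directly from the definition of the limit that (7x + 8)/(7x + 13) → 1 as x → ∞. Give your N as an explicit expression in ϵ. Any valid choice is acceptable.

N = (5/7)/ϵ

Fix ϵ > 0. We seek N > 0 such that x > N implies |(7x + 8)/(7x + 13) − 1| < ϵ.
(7x + 8)/(7x + 13) − 1 = (7(7x + 8) − 7(7x + 13)) / (7(7x + 13)) = -35/(7(7x + 13)).
For x > 0 we have 7x + 13 > 7x, so |(7x + 8)/(7x + 13) − 1| = 35/(7(7x + 13)) < 35/(7·7x) = (5/7)/x.
Thus |(7x + 8)/(7x + 13) − 1| < ϵ whenever x > (5/7)/ϵ.
Take N = (5/7)/ϵ. If x > N then |(7x + 8)/(7x + 13) − 1| < (5/7)/x < ϵ.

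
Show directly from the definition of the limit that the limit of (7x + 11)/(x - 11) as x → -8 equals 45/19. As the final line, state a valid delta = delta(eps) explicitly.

Let eps > 0. We want delta > 0 with 0 < |x + 8| < delta ⇒ |(7x + 11)/(x - 11) − (45/19)| < eps.
Combining over a common denominator, (7x + 11)/(x - 11) − (45/19) = [(7x + 11)·(-19) − (-45)·(x - 11)] / [(-19)·(x - 11)] = -88(x + 8) / ((-19)(x - 11)).
So |(7x + 11)/(x - 11) − (45/19)| = 88|x + 8| / (19·|x − 11|).
Restrict delta ≤ 19/2. Then |x + 8| < 19/2 gives |x − 11| = |(x + 8) + (-19)| ≥ 19 − 19/2 = 19/2.
Hence |(7x + 11)/(x - 11) − (45/19)| < 88|x + 8|/(19·(19/2)) = (176/361)|x + 8|, which is < eps once |x + 8| < (361/176)eps.
Take delta = min(19/2, (361/176)eps). Then 0 < |x + 8| < delta forces both bounds, so |(7x + 11)/(x - 11) − (45/19)| < eps.

delta = min(19/2, (361/176)eps)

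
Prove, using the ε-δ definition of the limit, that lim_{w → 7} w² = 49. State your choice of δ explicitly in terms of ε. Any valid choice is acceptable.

Fix ε > 0. We seek δ > 0 with 0 < |w − 7| < δ ⇒ |w² − 49| < ε.
Factor: w² − 49 = (w − 7)(w + 7), so |w² − 49| = |w − 7|·|w + 7|.
Restrict δ ≤ 1. Then |w − 7| < 1 gives |w| < 8, so by the triangle inequality |w + 7| ≤ 8 + 7 = 15.
Hence |w² − 49| ≤ 15|w − 7|, which is < ε once |w − 7| < ε/15.
Take δ = min(1, ε/15). If 0 < |w − 7| < δ then both bounds hold and |w² − 49| ≤ 15|w − 7| < 15·(ε/15) = ε.

δ = min(1, ε/15)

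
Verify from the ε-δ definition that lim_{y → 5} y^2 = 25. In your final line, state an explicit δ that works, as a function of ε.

δ = min(1, ε/11)

Let ε > 0 be given. We seek δ > 0 with 0 < |y − 5| < δ ⇒ |y^2 − 25| < ε.
Factor: y^2 − 25 = (y − 5)(y + 5), so |y^2 − 25| = |y − 5|·|y + 5|.
Restrict δ ≤ 1. Then |y − 5| < 1 gives |y| < 6, so by the triangle inequality |y + 5| ≤ 6 + 5 = 11.
Hence |y^2 − 25| ≤ 11|y − 5|, which is < ε once |y − 5| < ε/11.
Take δ = min(1, ε/11). If 0 < |y − 5| < δ then both bounds hold and |y^2 − 25| ≤ 11|y − 5| < 11·(ε/11) = ε.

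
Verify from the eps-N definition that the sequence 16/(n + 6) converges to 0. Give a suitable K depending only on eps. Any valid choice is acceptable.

Suppose eps > 0. For n ≥ 1, |16/(n + 6) − 0| = 16/(n + 6) ≤ 16/n.
We need 16/n < eps, i.e. n > 16/eps.
Take K = 16/eps. If n > K then |16/(n + 6)| ≤ 16/n < eps.

K = 16/eps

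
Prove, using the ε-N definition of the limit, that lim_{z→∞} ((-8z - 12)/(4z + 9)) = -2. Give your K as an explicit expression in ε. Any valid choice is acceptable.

Let ε > 0. We seek K > 0 such that z > K implies |(-8z - 12)/(4z + 9) + 2| < ε.
(-8z - 12)/(4z + 9) + 2 = (4(-8z - 12) − (-8)(4z + 9)) / (4(4z + 9)) = 24/(4(4z + 9)).
For z > 0 we have 4z + 9 > 4z, so |(-8z - 12)/(4z + 9) + 2| = 24/(4(4z + 9)) < 24/(4·4z) = (3/2)/z.
Thus |(-8z - 12)/(4z + 9) + 2| < ε whenever z > (3/2)/ε.
Take K = (3/2)/ε. If z > K then |(-8z - 12)/(4z + 9) + 2| < (3/2)/z < ε.

K = (3/2)/ε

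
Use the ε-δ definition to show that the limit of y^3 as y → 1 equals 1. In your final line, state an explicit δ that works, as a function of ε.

δ = min(2, ε/13)

Suppose ε > 0. We seek δ > 0 with 0 < |y − 1| < δ ⇒ |y^3 − 1| < ε.
Factor: y^3 − 1 = (y − 1)(y^2 + y + 1), so |y^3 − 1| = |y − 1|·|y^2 + y + 1|.
Restrict δ ≤ 2. Then |y − 1| < 2 gives |y| < 3, so by the triangle inequality |y^2 + y + 1| ≤ 3^2 + 3 + 1 = 13.
Hence |y^3 − 1| ≤ 13|y − 1|, which is < ε once |y − 1| < ε/13.
Take δ = min(2, ε/13). If 0 < |y − 1| < δ then both bounds hold and |y^3 − 1| ≤ 13|y − 1| < 13·(ε/13) = ε.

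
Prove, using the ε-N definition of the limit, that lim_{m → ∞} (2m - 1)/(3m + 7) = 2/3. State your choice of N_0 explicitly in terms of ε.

N_0 = (17/9)/ε

Let ε > 0 be given. For m ≥ 1, |(2m - 1)/(3m + 7) − (2/3)| = |-17|/(3(3m + 7)) = 17/(3(3m + 7)).
Since 3m + 7 ≥ 3m for m ≥ 1, this is ≤ 17/(3·3m) = (17/9)/m.
So |(2m - 1)/(3m + 7) − (2/3)| < ε whenever m > (17/9)/ε.
Take N_0 = (17/9)/ε. If m > N_0 then |(2m - 1)/(3m + 7) − (2/3)| ≤ (17/9)/m < ε.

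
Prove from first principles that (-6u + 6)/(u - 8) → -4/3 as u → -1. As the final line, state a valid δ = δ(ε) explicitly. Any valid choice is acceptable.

Fix ε > 0. We want δ > 0 with 0 < |u + 1| < δ ⇒ |(-6u + 6)/(u - 8) + 4/3| < ε.
Combining over a common denominator, (-6u + 6)/(u - 8) + 4/3 = [(-6u + 6)·(-9) − 12·(u - 8)] / [(-9)·(u - 8)] = 42(u + 1) / ((-9)(u - 8)).
So |(-6u + 6)/(u - 8) + 4/3| = 42|u + 1| / (9·|u − 8|).
Restrict δ ≤ 9/2. Then |u + 1| < 9/2 gives |u − 8| = |(u + 1) + (-9)| ≥ 9 − 9/2 = 9/2.
Hence |(-6u + 6)/(u - 8) + 4/3| < 42|u + 1|/(9·(9/2)) = (28/27)|u + 1|, which is < ε once |u + 1| < (27/28)ε.
Take δ = min(9/2, (27/28)ε). Then 0 < |u + 1| < δ forces both bounds, so |(-6u + 6)/(u - 8) + 4/3| < ε.

δ = min(9/2, (27/28)ε)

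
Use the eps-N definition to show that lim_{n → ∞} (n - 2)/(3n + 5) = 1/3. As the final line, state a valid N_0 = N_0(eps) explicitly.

Let eps > 0. For n ≥ 1, |(n - 2)/(3n + 5) − (1/3)| = |-11|/(3(3n + 5)) = 11/(3(3n + 5)).
Since 3n + 5 ≥ 3n for n ≥ 1, this is ≤ 11/(3·3n) = (11/9)/n.
So |(n - 2)/(3n + 5) − (1/3)| < eps whenever n > (11/9)/eps.
Take N_0 = (11/9)/eps. If n > N_0 then |(n - 2)/(3n + 5) − (1/3)| ≤ (11/9)/n < eps.

N_0 = (11/9)/eps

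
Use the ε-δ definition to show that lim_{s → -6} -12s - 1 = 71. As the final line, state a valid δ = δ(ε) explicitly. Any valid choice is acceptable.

δ = ε/12

Fix ε > 0. We need δ > 0 so that 0 < |s + 6| < δ implies |(-12s - 1) − 71| < ε.
|(-12s - 1) − 71| = |-12s - 72| = 12|s + 6|.
Thus it suffices that |s + 6| < ε/12.
Take δ = ε/12. If 0 < |s + 6| < δ then |(-12s - 1) − 71| = 12|s + 6| < 12·(ε/12) = ε.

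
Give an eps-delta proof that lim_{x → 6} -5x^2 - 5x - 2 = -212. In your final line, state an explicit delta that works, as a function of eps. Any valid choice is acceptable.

delta = min(1, eps/70)

Let eps > 0 be given. We want delta > 0 such that 0 < |x − 6| < delta implies |(-5x^2 - 5x - 2) + 212| < eps.
(-5x^2 - 5x - 2) + 212 = -5x^2 - 5x + 210 = (x − 6)(-5x - 35).
So |(-5x^2 - 5x - 2) + 212| = |x − 6|·|-5x - 35|.
Require delta ≤ 1. Then |x − 6| < 1 gives |x| < 7, and by the triangle inequality |-5x - 35| ≤ 5·7 + 35 = 70.
Hence |(-5x^2 - 5x - 2) + 212| ≤ 70|x − 6| < eps provided |x − 6| < eps/70.
Choosing delta = min(1, eps/70) ensures both conditions, hence |(-5x^2 - 5x - 2) + 212| < eps.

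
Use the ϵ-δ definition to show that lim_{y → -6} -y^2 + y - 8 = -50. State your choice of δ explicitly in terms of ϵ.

Let ϵ > 0. We want δ > 0 such that 0 < |y + 6| < δ implies |(-y^2 + y - 8) + 50| < ϵ.
(-y^2 + y - 8) + 50 = -y^2 + y + 42 = (y + 6)(-y + 7).
So |(-y^2 + y - 8) + 50| = |y + 6|·|-y + 7|.
Assume first that |y + 6| < 1, so |y| < 7. Then |-y + 7| ≤ 7 + 7 = 14.
Hence |(-y^2 + y - 8) + 50| ≤ 14|y + 6| < ϵ provided |y + 6| < ϵ/14.
Take δ = min(1, ϵ/14). Then 0 < |y + 6| < δ gives both |y + 6| < 1 and |y + 6| < ϵ/14, so |(-y^2 + y - 8) + 50| < ϵ.

δ = min(1, ϵ/14)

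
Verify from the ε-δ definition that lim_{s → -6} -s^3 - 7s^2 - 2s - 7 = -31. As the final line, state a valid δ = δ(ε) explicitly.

Let ε > 0. We want δ > 0 such that 0 < |s + 6| < δ implies |(-s^3 - 7s^2 - 2s - 7) + 31| < ε.
(-s^3 - 7s^2 - 2s - 7) + 31 = -s^3 - 7s^2 - 2s + 24 = (s + 6)(-s^2 - s + 4).
So |(-s^3 - 7s^2 - 2s - 7) + 31| = |s + 6|·|-s^2 - s + 4|.
Require δ ≤ 1. Then |s + 6| < 1 gives |s| < 7, and by the triangle inequality |-s^2 - s + 4| ≤ 7^2 + 7 + 4 = 60.
Hence |(-s^3 - 7s^2 - 2s - 7) + 31| ≤ 60|s + 6| < ε provided |s + 6| < ε/60.
Take δ = min(1, ε/60). Then 0 < |s + 6| < δ gives both |s + 6| < 1 and |s + 6| < ε/60, so |(-s^3 - 7s^2 - 2s - 7) + 31| < ε.

δ = min(1, ε/60)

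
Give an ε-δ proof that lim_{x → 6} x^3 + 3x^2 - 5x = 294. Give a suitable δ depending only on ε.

δ = min(2, ε/185)

Suppose ε > 0. We want δ > 0 such that 0 < |x − 6| < δ implies |(x^3 + 3x^2 - 5x) − 294| < ε.
(x^3 + 3x^2 - 5x) − 294 = x^3 + 3x^2 - 5x - 294 = (x − 6)(x^2 + 9x + 49).
So |(x^3 + 3x^2 - 5x) − 294| = |x − 6|·|x^2 + 9x + 49|.
Assume first that |x − 6| < 2, so |x| < 8. Then |x^2 + 9x + 49| ≤ 8^2 + 9·8 + 49 = 185.
Hence |(x^3 + 3x^2 - 5x) − 294| ≤ 185|x − 6| < ε provided |x − 6| < ε/185.
Choosing δ = min(2, ε/185) ensures both conditions, hence |(x^3 + 3x^2 - 5x) − 294| < ε.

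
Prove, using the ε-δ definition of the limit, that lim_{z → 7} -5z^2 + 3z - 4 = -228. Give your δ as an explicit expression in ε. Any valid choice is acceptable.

δ = min(1, ε/72)

Fix ε > 0. We want δ > 0 such that 0 < |z − 7| < δ implies |(-5z^2 + 3z - 4) + 228| < ε.
(-5z^2 + 3z - 4) + 228 = -5z^2 + 3z + 224 = (z − 7)(-5z - 32).
So |(-5z^2 + 3z - 4) + 228| = |z − 7|·|-5z - 32|.
Assume first that |z − 7| < 1, so |z| < 8. Then |-5z - 32| ≤ 5·8 + 32 = 72.
Hence |(-5z^2 + 3z - 4) + 228| ≤ 72|z − 7| < ε provided |z − 7| < ε/72.
Choosing δ = min(1, ε/72) ensures both conditions, hence |(-5z^2 + 3z - 4) + 228| < ε.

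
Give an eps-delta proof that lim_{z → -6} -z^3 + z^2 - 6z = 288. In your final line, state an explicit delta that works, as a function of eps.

delta = min(2, eps/168)

Let eps > 0. We want delta > 0 such that 0 < |z + 6| < delta implies |(-z^3 + z^2 - 6z) − 288| < eps.
(-z^3 + z^2 - 6z) − 288 = -z^3 + z^2 - 6z - 288 = (z + 6)(-z^2 + 7z - 48).
So |(-z^3 + z^2 - 6z) − 288| = |z + 6|·|-z^2 + 7z - 48|.
Require delta ≤ 2. Then |z + 6| < 2 gives |z| < 8, and by the triangle inequality |-z^2 + 7z - 48| ≤ 8^2 + 7·8 + 48 = 168.
Hence |(-z^3 + z^2 - 6z) − 288| ≤ 168|z + 6| < eps provided |z + 6| < eps/168.
Take delta = min(2, eps/168). Then 0 < |z + 6| < delta gives both |z + 6| < 2 and |z + 6| < eps/168, so |(-z^3 + z^2 - 6z) − 288| < eps.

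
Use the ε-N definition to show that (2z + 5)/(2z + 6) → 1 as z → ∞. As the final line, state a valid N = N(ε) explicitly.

Let ε > 0. We seek N > 0 such that z > N implies |(2z + 5)/(2z + 6) − 1| < ε.
(2z + 5)/(2z + 6) − 1 = (2(2z + 5) − 2(2z + 6)) / (2(2z + 6)) = -2/(2(2z + 6)).
For z > 0 we have 2z + 6 > 2z, so |(2z + 5)/(2z + 6) − 1| = 2/(2(2z + 6)) < 2/(2·2z) = (1/2)/z.
Thus |(2z + 5)/(2z + 6) − 1| < ε whenever z > (1/2)/ε.
Take N = (1/2)/ε. If z > N then |(2z + 5)/(2z + 6) − 1| < (1/2)/z < ε.

N = (1/2)/ε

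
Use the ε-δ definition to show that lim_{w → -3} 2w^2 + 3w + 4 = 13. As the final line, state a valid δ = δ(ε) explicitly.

δ = min(1, ε/11)

Let ε > 0. We want δ > 0 such that 0 < |w + 3| < δ implies |(2w^2 + 3w + 4) − 13| < ε.
(2w^2 + 3w + 4) − 13 = 2w^2 + 3w - 9 = (w + 3)(2w - 3).
So |(2w^2 + 3w + 4) − 13| = |w + 3|·|2w - 3|.
Assume first that |w + 3| < 1, so |w| < 4. Then |2w - 3| ≤ 2·4 + 3 = 11.
Hence |(2w^2 + 3w + 4) − 13| ≤ 11|w + 3| < ε provided |w + 3| < ε/11.
Choosing δ = min(1, ε/11) ensures both conditions, hence |(2w^2 + 3w + 4) − 13| < ε.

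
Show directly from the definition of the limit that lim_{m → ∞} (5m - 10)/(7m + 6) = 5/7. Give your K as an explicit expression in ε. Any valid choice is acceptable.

Let ε > 0 be given. For m ≥ 1, |(5m - 10)/(7m + 6) − (5/7)| = |-100|/(7(7m + 6)) = 100/(7(7m + 6)).
Since 7m + 6 ≥ 7m for m ≥ 1, this is ≤ 100/(7·7m) = (100/49)/m.
So |(5m - 10)/(7m + 6) − (5/7)| < ε whenever m > (100/49)/ε.
Take K = (100/49)/ε. If m > K then |(5m - 10)/(7m + 6) − (5/7)| ≤ (100/49)/m < ε.

K = (100/49)/ε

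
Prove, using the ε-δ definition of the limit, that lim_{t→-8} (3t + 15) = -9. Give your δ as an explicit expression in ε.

δ = ε/3

Let ε > 0. We need δ > 0 so that 0 < |t + 8| < δ implies |(3t + 15) + 9| < ε.
|(3t + 15) + 9| = |3t + 24| = 3|t + 8|.
So 3|t + 8| < ε exactly when |t + 8| < ε/3.
Take δ = ε/3. If 0 < |t + 8| < δ then |(3t + 15) + 9| = 3|t + 8| < 3·(ε/3) = ε.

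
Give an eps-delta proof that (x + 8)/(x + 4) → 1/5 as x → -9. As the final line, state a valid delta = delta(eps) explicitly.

Suppose eps > 0. We want delta > 0 with 0 < |x + 9| < delta ⇒ |(x + 8)/(x + 4) − (1/5)| < eps.
Combining over a common denominator, (x + 8)/(x + 4) − (1/5) = [(x + 8)·(-5) − (-1)·(x + 4)] / [(-5)·(x + 4)] = -4(x + 9) / ((-5)(x + 4)).
So |(x + 8)/(x + 4) − (1/5)| = 4|x + 9| / (5·|x + 4|).
Require delta ≤ 5/2, so |x + 4| ≥ |-5| − |x + 9| > 5 − 5/2 = 5/2.
Hence |(x + 8)/(x + 4) − (1/5)| < 4|x + 9|/(5·(5/2)) = (8/25)|x + 9|, which is < eps once |x + 9| < (25/8)eps.
Take delta = min(5/2, (25/8)eps). Then 0 < |x + 9| < delta forces both bounds, so |(x + 8)/(x + 4) − (1/5)| < eps.

delta = min(5/2, (25/8)eps)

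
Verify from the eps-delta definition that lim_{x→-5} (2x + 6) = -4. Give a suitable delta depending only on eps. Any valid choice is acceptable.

delta = eps/2

Suppose eps > 0. We need delta > 0 so that 0 < |x + 5| < delta implies |(2x + 6) + 4| < eps.
|(2x + 6) + 4| = |2x + 10| = 2|x + 5|.
Thus it suffices that |x + 5| < eps/2.
Choosing delta = eps/2 gives |(2x + 6) + 4| = 2|x + 5| < eps whenever |x + 5| < delta.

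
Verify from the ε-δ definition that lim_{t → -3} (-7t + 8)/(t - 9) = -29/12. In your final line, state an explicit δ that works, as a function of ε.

Let ε > 0 be given. We want δ > 0 with 0 < |t + 3| < δ ⇒ |(-7t + 8)/(t - 9) + 29/12| < ε.
Combining over a common denominator, (-7t + 8)/(t - 9) + 29/12 = [(-7t + 8)·(-12) − 29·(t - 9)] / [(-12)·(t - 9)] = 55(t + 3) / ((-12)(t - 9)).
So |(-7t + 8)/(t - 9) + 29/12| = 55|t + 3| / (12·|t − 9|).
Require δ ≤ 6, so |t − 9| ≥ |-12| − |t + 3| > 12 − 6 = 6.
Hence |(-7t + 8)/(t - 9) + 29/12| < 55|t + 3|/(12·6) = (55/72)|t + 3|, which is < ε once |t + 3| < (72/55)ε.
Take δ = min(6, (72/55)ε). Then 0 < |t + 3| < δ forces both bounds, so |(-7t + 8)/(t - 9) + 29/12| < ε.

δ = min(6, (72/55)ε)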